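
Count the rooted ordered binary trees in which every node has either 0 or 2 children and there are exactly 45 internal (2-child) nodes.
C_45 = 2257117854077248073253720

These full binary trees are counted by the Catalan number C_n = (1/(n + 1)) · C(2n, n). For n = 45: C_45 = (1/46) · C(90, 45) = 103827421287553411369671120/46 = 2257117854077248073253720.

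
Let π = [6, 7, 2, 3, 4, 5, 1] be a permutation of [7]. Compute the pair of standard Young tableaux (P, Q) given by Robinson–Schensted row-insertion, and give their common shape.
P = [1, 3, 4, 5] / [2, 7] / [6];  Q = [1, 2, 5, 6] / [3, 4] / [7];  common shape = (4, 2, 1)

Row-insert the values π_1, π_2, … into P one at a time, bumping the leftmost entry strictly greater than the inserted value down to the next row. The recording tableau Q records, in position (i, j), the step at which that cell was added to P.
  Insert 6 (step 1): P = [6];  Q = [1]
  Insert 7 (step 2): P = [6, 7];  Q = [1, 2]
  Insert 2 (step 3): P = [2, 7] / [6];  Q = [1, 2] / [3]
  Insert 3 (step 4): P = [2, 3] / [6, 7];  Q = [1, 2] / [3, 4]
  Insert 4 (step 5): P = [2, 3, 4] / [6, 7];  Q = [1, 2, 5] / [3, 4]
  Insert 5 (step 6): P = [2, 3, 4, 5] / [6, 7];  Q = [1, 2, 5, 6] / [3, 4]
  Insert 1 (step 7): P = [1, 3, 4, 5] / [2, 7] / [6];  Q = [1, 2, 5, 6] / [3, 4] / [7]
Final shape: (4, 2, 1).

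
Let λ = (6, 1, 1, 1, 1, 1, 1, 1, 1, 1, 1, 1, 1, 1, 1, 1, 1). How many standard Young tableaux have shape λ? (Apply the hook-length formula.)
# SYT of shape (6, 1, 1, 1, 1, 1, 1, 1, 1, 1, 1, 1, 1, 1, 1, 1, 1) = 20349

Hook-length formula: f^λ = n! / Π hook(c), product over all cells c of the Young diagram. For λ = (6, 1, 1, 1, 1, 1, 1, 1, 1, 1, 1, 1, 1, 1, 1, 1, 1), n = 22 boxes. Hook lengths by row (left-to-right, top-to-bottom): [22, 5, 4, 3, 2, 1]; [16]; [15]; [14]; [13]; [12]; [11]; [10]; [9]; [8]; [7]; [6]; [5]; [4]; [3]; [2]; [1]. Product of hooks = 55236165304320000. So f^λ = 22! / 55236165304320000 = 1124000727777607680000 / 55236165304320000 = 20349.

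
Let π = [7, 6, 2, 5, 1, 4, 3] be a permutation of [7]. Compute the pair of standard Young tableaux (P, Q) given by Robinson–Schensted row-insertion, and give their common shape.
P = [1, 3] / [2, 4] / [5] / [6] / [7];  Q = [1, 4] / [2, 6] / [3] / [5] / [7];  common shape = (2, 2, 1, 1, 1)

Row-insert the values π_1, π_2, … into P one at a time, bumping the leftmost entry strictly greater than the inserted value down to the next row. The recording tableau Q records, in position (i, j), the step at which that cell was added to P.
  Insert 7 (step 1): P = [7];  Q = [1]
  Insert 6 (step 2): P = [6] / [7];  Q = [1] / [2]
  Insert 2 (step 3): P = [2] / [6] / [7];  Q = [1] / [2] / [3]
  Insert 5 (step 4): P = [2, 5] / [6] / [7];  Q = [1, 4] / [2] / [3]
  Insert 1 (step 5): P = [1, 5] / [2] / [6] / [7];  Q = [1, 4] / [2] / [3] / [5]
  Insert 4 (step 6): P = [1, 4] / [2, 5] / [6] / [7];  Q = [1, 4] / [2, 6] / [3] / [5]
  Insert 3 (step 7): P = [1, 3] / [2, 4] / [5] / [6] / [7];  Q = [1, 4] / [2, 6] / [3] / [5] / [7]
Final shape: (2, 2, 1, 1, 1).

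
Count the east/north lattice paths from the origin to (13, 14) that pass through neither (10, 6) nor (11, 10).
Number of paths = 14046840

Inclusion–exclusion. Total paths: C(27, 13) = 20058300. Through P₁: C(16, 10)·C(11, 3) = 1321320. Through P₂: C(21, 11)·C(6, 2) = 5290740. Since P₁ is strictly southwest of P₂, a monotone path through both must visit P₁ then P₂; paths through both = C(16, 10)·C(5, 1)·C(6, 2) = 600600. Avoid both = 20058300 − 1321320 − 5290740 + 600600 = 14046840.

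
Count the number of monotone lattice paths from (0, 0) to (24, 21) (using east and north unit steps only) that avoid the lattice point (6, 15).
Number of paths = 3766352032806

Total paths from (0, 0) to (24, 21): C(45, 24) = 3773655750150. Paths through (6, 15): (paths (0, 0) → (6, 15)) × (paths (6, 15) → (24, 21)) = C(21, 6) · C(24, 18) = 54264 · 134596 = 7303717344. Avoidance count = 3773655750150 − 7303717344 = 3766352032806.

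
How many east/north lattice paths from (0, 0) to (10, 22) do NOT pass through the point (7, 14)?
Number of paths = 45326040

Total paths from (0, 0) to (10, 22): C(32, 10) = 64512240. Paths through (7, 14): (paths (0, 0) → (7, 14)) × (paths (7, 14) → (10, 22)) = C(21, 7) · C(11, 3) = 116280 · 165 = 19186200. Avoidance count = 64512240 − 19186200 = 45326040.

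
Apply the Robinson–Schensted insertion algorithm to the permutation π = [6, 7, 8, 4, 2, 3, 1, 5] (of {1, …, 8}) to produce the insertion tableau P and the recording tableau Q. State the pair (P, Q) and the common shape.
P = [1, 3, 5] / [2, 7, 8] / [4] / [6];  Q = [1, 2, 3] / [4, 6, 8] / [5] / [7];  common shape = (3, 3, 1, 1)

Row-insert the values π_1, π_2, … into P one at a time, bumping the leftmost entry strictly greater than the inserted value down to the next row. The recording tableau Q records, in position (i, j), the step at which that cell was added to P.
  Insert 6 (step 1): P = [6];  Q = [1]
  Insert 7 (step 2): P = [6, 7];  Q = [1, 2]
  Insert 8 (step 3): P = [6, 7, 8];  Q = [1, 2, 3]
  Insert 4 (step 4): P = [4, 7, 8] / [6];  Q = [1, 2, 3] / [4]
  Insert 2 (step 5): P = [2, 7, 8] / [4] / [6];  Q = [1, 2, 3] / [4] / [5]
  Insert 3 (step 6): P = [2, 3, 8] / [4, 7] / [6];  Q = [1, 2, 3] / [4, 6] / [5]
  Insert 1 (step 7): P = [1, 3, 8] / [2, 7] / [4] / [6];  Q = [1, 2, 3] / [4, 6] / [5] / [7]
  Insert 5 (step 8): P = [1, 3, 5] / [2, 7, 8] / [4] / [6];  Q = [1, 2, 3] / [4, 6, 8] / [5] / [7]
Final shape: (3, 3, 1, 1).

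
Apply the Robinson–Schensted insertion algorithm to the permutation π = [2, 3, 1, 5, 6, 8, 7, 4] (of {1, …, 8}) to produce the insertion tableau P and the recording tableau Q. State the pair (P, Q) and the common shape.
P = [1, 3, 4, 6, 7] / [2, 5] / [8];  Q = [1, 2, 4, 5, 6] / [3, 7] / [8];  common shape = (5, 2, 1)

Row-insert the values π_1, π_2, … into P one at a time, bumping the leftmost entry strictly greater than the inserted value down to the next row. The recording tableau Q records, in position (i, j), the step at which that cell was added to P.
  Insert 2 (step 1): P = [2];  Q = [1]
  Insert 3 (step 2): P = [2, 3];  Q = [1, 2]
  Insert 1 (step 3): P = [1, 3] / [2];  Q = [1, 2] / [3]
  Insert 5 (step 4): P = [1, 3, 5] / [2];  Q = [1, 2, 4] / [3]
  Insert 6 (step 5): P = [1, 3, 5, 6] / [2];  Q = [1, 2, 4, 5] / [3]
  Insert 8 (step 6): P = [1, 3, 5, 6, 8] / [2];  Q = [1, 2, 4, 5, 6] / [3]
  Insert 7 (step 7): P = [1, 3, 5, 6, 7] / [2, 8];  Q = [1, 2, 4, 5, 6] / [3, 7]
  Insert 4 (step 8): P = [1, 3, 4, 6, 7] / [2, 5] / [8];  Q = [1, 2, 4, 5, 6] / [3, 7] / [8]
Final shape: (5, 2, 1).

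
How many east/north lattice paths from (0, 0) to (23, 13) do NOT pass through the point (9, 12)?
Number of paths = 2306380650

Total paths from (0, 0) to (23, 13): C(36, 23) = 2310789600. Paths through (9, 12): (paths (0, 0) → (9, 12)) × (paths (9, 12) → (23, 13)) = C(21, 9) · C(15, 14) = 293930 · 15 = 4408950. Avoidance count = 2310789600 − 4408950 = 2306380650.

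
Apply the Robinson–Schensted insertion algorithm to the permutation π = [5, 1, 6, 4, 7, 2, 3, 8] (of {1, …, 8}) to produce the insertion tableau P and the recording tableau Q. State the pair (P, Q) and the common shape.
P = [1, 2, 3, 8] / [4, 6, 7] / [5];  Q = [1, 3, 5, 8] / [2, 4, 7] / [6];  common shape = (4, 3, 1)

Row-insert the values π_1, π_2, … into P one at a time, bumping the leftmost entry strictly greater than the inserted value down to the next row. The recording tableau Q records, in position (i, j), the step at which that cell was added to P.
  Insert 5 (step 1): P = [5];  Q = [1]
  Insert 1 (step 2): P = [1] / [5];  Q = [1] / [2]
  Insert 6 (step 3): P = [1, 6] / [5];  Q = [1, 3] / [2]
  Insert 4 (step 4): P = [1, 4] / [5, 6];  Q = [1, 3] / [2, 4]
  Insert 7 (step 5): P = [1, 4, 7] / [5, 6];  Q = [1, 3, 5] / [2, 4]
  Insert 2 (step 6): P = [1, 2, 7] / [4, 6] / [5];  Q = [1, 3, 5] / [2, 4] / [6]
  Insert 3 (step 7): P = [1, 2, 3] / [4, 6, 7] / [5];  Q = [1, 3, 5] / [2, 4, 7] / [6]
  Insert 8 (step 8): P = [1, 2, 3, 8] / [4, 6, 7] / [5];  Q = [1, 3, 5, 8] / [2, 4, 7] / [6]
Final shape: (4, 3, 1).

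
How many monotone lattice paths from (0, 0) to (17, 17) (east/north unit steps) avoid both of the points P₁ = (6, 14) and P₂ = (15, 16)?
Number of paths = 1424272395

Inclusion–exclusion. Total paths: C(34, 17) = 2333606220. Through P₁: C(20, 6)·C(14, 11) = 14108640. Through P₂: C(31, 15)·C(3, 2) = 901620585. Since P₁ is strictly southwest of P₂, a monotone path through both must visit P₁ then P₂; paths through both = C(20, 6)·C(11, 9)·C(3, 2) = 6395400. Avoid both = 2333606220 − 14108640 − 901620585 + 6395400 = 1424272395.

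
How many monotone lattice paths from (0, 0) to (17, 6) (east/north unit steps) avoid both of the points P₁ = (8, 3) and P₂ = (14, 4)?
Number of paths = 45597

Inclusion–exclusion. Total paths: C(23, 17) = 100947. Through P₁: C(11, 8)·C(12, 9) = 36300. Through P₂: C(18, 14)·C(5, 3) = 30600. Since P₁ is strictly southwest of P₂, a monotone path through both must visit P₁ then P₂; paths through both = C(11, 8)·C(7, 6)·C(5, 3) = 11550. Avoid both = 100947 − 36300 − 30600 + 11550 = 45597.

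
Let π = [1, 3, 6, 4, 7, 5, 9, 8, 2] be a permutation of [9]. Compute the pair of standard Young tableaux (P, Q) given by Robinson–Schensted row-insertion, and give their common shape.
P = [1, 2, 4, 5, 8] / [3, 7, 9] / [6];  Q = [1, 2, 3, 5, 7] / [4, 6, 8] / [9];  common shape = (5, 3, 1)

Row-insert the values π_1, π_2, … into P one at a time, bumping the leftmost entry strictly greater than the inserted value down to the next row. The recording tableau Q records, in position (i, j), the step at which that cell was added to P.
  Insert 1 (step 1): P = [1];  Q = [1]
  Insert 3 (step 2): P = [1, 3];  Q = [1, 2]
  Insert 6 (step 3): P = [1, 3, 6];  Q = [1, 2, 3]
  Insert 4 (step 4): P = [1, 3, 4] / [6];  Q = [1, 2, 3] / [4]
  Insert 7 (step 5): P = [1, 3, 4, 7] / [6];  Q = [1, 2, 3, 5] / [4]
  Insert 5 (step 6): P = [1, 3, 4, 5] / [6, 7];  Q = [1, 2, 3, 5] / [4, 6]
  Insert 9 (step 7): P = [1, 3, 4, 5, 9] / [6, 7];  Q = [1, 2, 3, 5, 7] / [4, 6]
  Insert 8 (step 8): P = [1, 3, 4, 5, 8] / [6, 7, 9];  Q = [1, 2, 3, 5, 7] / [4, 6, 8]
  Insert 2 (step 9): P = [1, 2, 4, 5, 8] / [3, 7, 9] / [6];  Q = [1, 2, 3, 5, 7] / [4, 6, 8] / [9]
Final shape: (5, 3, 1).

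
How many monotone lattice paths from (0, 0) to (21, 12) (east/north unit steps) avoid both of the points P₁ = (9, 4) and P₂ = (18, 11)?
Number of paths = 159078010

Inclusion–exclusion. Total paths: C(33, 21) = 354817320. Through P₁: C(13, 9)·C(20, 12) = 90068550. Through P₂: C(29, 18)·C(4, 3) = 138389160. Since P₁ is strictly southwest of P₂, a monotone path through both must visit P₁ then P₂; paths through both = C(13, 9)·C(16, 9)·C(4, 3) = 32718400. Avoid both = 354817320 − 90068550 − 138389160 + 32718400 = 159078010.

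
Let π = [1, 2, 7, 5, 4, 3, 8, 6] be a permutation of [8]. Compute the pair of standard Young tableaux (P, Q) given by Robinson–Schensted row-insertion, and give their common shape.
P = [1, 2, 3, 6] / [4, 8] / [5] / [7];  Q = [1, 2, 3, 7] / [4, 8] / [5] / [6];  common shape = (4, 2, 1, 1)

Row-insert the values π_1, π_2, … into P one at a time, bumping the leftmost entry strictly greater than the inserted value down to the next row. The recording tableau Q records, in position (i, j), the step at which that cell was added to P.
  Insert 1 (step 1): P = [1];  Q = [1]
  Insert 2 (step 2): P = [1, 2];  Q = [1, 2]
  Insert 7 (step 3): P = [1, 2, 7];  Q = [1, 2, 3]
  Insert 5 (step 4): P = [1, 2, 5] / [7];  Q = [1, 2, 3] / [4]
  Insert 4 (step 5): P = [1, 2, 4] / [5] / [7];  Q = [1, 2, 3] / [4] / [5]
  Insert 3 (step 6): P = [1, 2, 3] / [4] / [5] / [7];  Q = [1, 2, 3] / [4] / [5] / [6]
  Insert 8 (step 7): P = [1, 2, 3, 8] / [4] / [5] / [7];  Q = [1, 2, 3, 7] / [4] / [5] / [6]
  Insert 6 (step 8): P = [1, 2, 3, 6] / [4, 8] / [5] / [7];  Q = [1, 2, 3, 7] / [4, 8] / [5] / [6]
Final shape: (4, 2, 1, 1).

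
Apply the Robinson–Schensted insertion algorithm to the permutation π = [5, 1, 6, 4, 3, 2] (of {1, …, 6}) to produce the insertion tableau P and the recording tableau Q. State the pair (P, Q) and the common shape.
P = [1, 2] / [3, 6] / [4] / [5];  Q = [1, 3] / [2, 4] / [5] / [6];  common shape = (2, 2, 1, 1)

Row-insert the values π_1, π_2, … into P one at a time, bumping the leftmost entry strictly greater than the inserted value down to the next row. The recording tableau Q records, in position (i, j), the step at which that cell was added to P.
  Insert 5 (step 1): P = [5];  Q = [1]
  Insert 1 (step 2): P = [1] / [5];  Q = [1] / [2]
  Insert 6 (step 3): P = [1, 6] / [5];  Q = [1, 3] / [2]
  Insert 4 (step 4): P = [1, 4] / [5, 6];  Q = [1, 3] / [2, 4]
  Insert 3 (step 5): P = [1, 3] / [4, 6] / [5];  Q = [1, 3] / [2, 4] / [5]
  Insert 2 (step 6): P = [1, 2] / [3, 6] / [4] / [5];  Q = [1, 3] / [2, 4] / [5] / [6]
Final shape: (2, 2, 1, 1).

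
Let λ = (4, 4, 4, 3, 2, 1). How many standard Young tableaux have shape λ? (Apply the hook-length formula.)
# SYT of shape (4, 4, 4, 3, 2, 1) = 3734016

Hook-length formula: f^λ = n! / Π hook(c), product over all cells c of the Young diagram. For λ = (4, 4, 4, 3, 2, 1), n = 18 boxes. Hook lengths by row (left-to-right, top-to-bottom): [9, 7, 5, 3]; [8, 6, 4, 2]; [7, 5, 3, 1]; [5, 3, 1]; [3, 1]; [1]. Product of hooks = 1714608000. So f^λ = 18! / 1714608000 = 6402373705728000 / 1714608000 = 3734016.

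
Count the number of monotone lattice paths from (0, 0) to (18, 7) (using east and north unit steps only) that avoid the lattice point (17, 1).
Number of paths = 480574

Total paths from (0, 0) to (18, 7): C(25, 18) = 480700. Paths through (17, 1): (paths (0, 0) → (17, 1)) × (paths (17, 1) → (18, 7)) = C(18, 17) · C(7, 1) = 18 · 7 = 126. Avoidance count = 480700 − 126 = 480574.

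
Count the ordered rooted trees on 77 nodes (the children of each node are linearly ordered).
C_76 = 4790408930363303911328386208394864461024520

These ordered rooted trees are counted by the Catalan number C_n = (1/(n + 1)) · C(2n, n). For n = 76: C_76 = (1/77) · C(152, 76) = 368861487637974401172285738046404563498888040/77 = 4790408930363303911328386208394864461024520.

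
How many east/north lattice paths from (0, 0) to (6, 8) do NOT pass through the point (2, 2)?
Number of paths = 1743

Total paths from (0, 0) to (6, 8): C(14, 6) = 3003. Paths through (2, 2): (paths (0, 0) → (2, 2)) × (paths (2, 2) → (6, 8)) = C(4, 2) · C(10, 4) = 6 · 210 = 1260. Avoidance count = 3003 − 1260 = 1743.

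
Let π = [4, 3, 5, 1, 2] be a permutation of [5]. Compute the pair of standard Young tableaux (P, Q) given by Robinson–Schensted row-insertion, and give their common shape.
P = [1, 2] / [3, 5] / [4];  Q = [1, 3] / [2, 5] / [4];  common shape = (2, 2, 1)

Row-insert the values π_1, π_2, … into P one at a time, bumping the leftmost entry strictly greater than the inserted value down to the next row. The recording tableau Q records, in position (i, j), the step at which that cell was added to P.
  Insert 4 (step 1): P = [4];  Q = [1]
  Insert 3 (step 2): P = [3] / [4];  Q = [1] / [2]
  Insert 5 (step 3): P = [3, 5] / [4];  Q = [1, 3] / [2]
  Insert 1 (step 4): P = [1, 5] / [3] / [4];  Q = [1, 3] / [2] / [4]
  Insert 2 (step 5): P = [1, 2] / [3, 5] / [4];  Q = [1, 3] / [2, 5] / [4]
Final shape: (2, 2, 1).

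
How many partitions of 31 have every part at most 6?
p(31, parts ≤ 6) = 1360

Use the recurrence p(n, m) = p(n, m−1) + p(n−m, m): either the largest part is < m (count p(n, m−1)) or the largest part is exactly m (remove one copy of m, count p(n−m, m)). With p(0, ·) = 1 this gives p(31, parts ≤ 6) = 1360. (By conjugating Young diagrams, this also counts partitions of 31 into at most 6 parts.)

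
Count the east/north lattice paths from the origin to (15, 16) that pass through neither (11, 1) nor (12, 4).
Number of paths = 299687423

Inclusion–exclusion. Total paths: C(31, 15) = 300540195. Through P₁: C(12, 11)·C(19, 4) = 46512. Through P₂: C(16, 12)·C(15, 3) = 828100. Since P₁ is strictly southwest of P₂, a monotone path through both must visit P₁ then P₂; paths through both = C(12, 11)·C(4, 1)·C(15, 3) = 21840. Avoid both = 300540195 − 46512 − 828100 + 21840 = 299687423.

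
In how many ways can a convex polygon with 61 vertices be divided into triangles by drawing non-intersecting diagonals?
C_59 = 405944995127576985730643443367112

These polygon triangulations are counted by the Catalan number C_n = (1/(n + 1)) · C(2n, n). For n = 59: C_59 = (1/60) · C(118, 59) = 24356699707654619143838606602026720/60 = 405944995127576985730643443367112.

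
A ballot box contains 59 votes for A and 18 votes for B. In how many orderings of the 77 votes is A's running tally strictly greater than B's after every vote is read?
Strict-lead orderings = 87065190340775800

Total orderings of the 77 votes with 59 for A: C(77, 59) = 163512674542432600. By the Bertrand ballot formula (Cycle Lemma / reflection principle), the number of orderings in which A is strictly ahead of B throughout is (p − q)/(p + q) · C(p + q, p) = (59 − 18)/(59 + 18) · 163512674542432600 = 87065190340775800.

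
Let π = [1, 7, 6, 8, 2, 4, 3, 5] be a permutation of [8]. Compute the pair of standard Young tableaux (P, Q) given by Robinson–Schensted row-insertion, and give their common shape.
P = [1, 2, 3, 5] / [4, 8] / [6] / [7];  Q = [1, 2, 4, 8] / [3, 6] / [5] / [7];  common shape = (4, 2, 1, 1)

Row-insert the values π_1, π_2, … into P one at a time, bumping the leftmost entry strictly greater than the inserted value down to the next row. The recording tableau Q records, in position (i, j), the step at which that cell was added to P.
  Insert 1 (step 1): P = [1];  Q = [1]
  Insert 7 (step 2): P = [1, 7];  Q = [1, 2]
  Insert 6 (step 3): P = [1, 6] / [7];  Q = [1, 2] / [3]
  Insert 8 (step 4): P = [1, 6, 8] / [7];  Q = [1, 2, 4] / [3]
  Insert 2 (step 5): P = [1, 2, 8] / [6] / [7];  Q = [1, 2, 4] / [3] / [5]
  Insert 4 (step 6): P = [1, 2, 4] / [6, 8] / [7];  Q = [1, 2, 4] / [3, 6] / [5]
  Insert 3 (step 7): P = [1, 2, 3] / [4, 8] / [6] / [7];  Q = [1, 2, 4] / [3, 6] / [5] / [7]
  Insert 5 (step 8): P = [1, 2, 3, 5] / [4, 8] / [6] / [7];  Q = [1, 2, 4, 8] / [3, 6] / [5] / [7]
Final shape: (4, 2, 1, 1).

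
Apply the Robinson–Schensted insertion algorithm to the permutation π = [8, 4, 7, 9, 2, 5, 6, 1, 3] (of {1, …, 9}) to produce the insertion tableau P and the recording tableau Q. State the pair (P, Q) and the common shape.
P = [1, 3, 6] / [2, 5, 9] / [4, 7] / [8];  Q = [1, 3, 4] / [2, 6, 7] / [5, 9] / [8];  common shape = (3, 3, 2, 1)

Row-insert the values π_1, π_2, … into P one at a time, bumping the leftmost entry strictly greater than the inserted value down to the next row. The recording tableau Q records, in position (i, j), the step at which that cell was added to P.
  Insert 8 (step 1): P = [8];  Q = [1]
  Insert 4 (step 2): P = [4] / [8];  Q = [1] / [2]
  Insert 7 (step 3): P = [4, 7] / [8];  Q = [1, 3] / [2]
  Insert 9 (step 4): P = [4, 7, 9] / [8];  Q = [1, 3, 4] / [2]
  Insert 2 (step 5): P = [2, 7, 9] / [4] / [8];  Q = [1, 3, 4] / [2] / [5]
  Insert 5 (step 6): P = [2, 5, 9] / [4, 7] / [8];  Q = [1, 3, 4] / [2, 6] / [5]
  Insert 6 (step 7): P = [2, 5, 6] / [4, 7, 9] / [8];  Q = [1, 3, 4] / [2, 6, 7] / [5]
  Insert 1 (step 8): P = [1, 5, 6] / [2, 7, 9] / [4] / [8];  Q = [1, 3, 4] / [2, 6, 7] / [5] / [8]
  Insert 3 (step 9): P = [1, 3, 6] / [2, 5, 9] / [4, 7] / [8];  Q = [1, 3, 4] / [2, 6, 7] / [5, 9] / [8]
Final shape: (3, 3, 2, 1).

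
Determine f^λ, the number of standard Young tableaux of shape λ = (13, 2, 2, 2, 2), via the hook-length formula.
# SYT of shape (13, 2, 2, 2, 2) = 1633905

Hook-length formula: f^λ = n! / Π hook(c), product over all cells c of the Young diagram. For λ = (13, 2, 2, 2, 2), n = 21 boxes. Hook lengths by row (left-to-right, top-to-bottom): [17, 16, 11, 10, 9, 8, 7, 6, 5, 4, 3, 2, 1]; [5, 4]; [4, 3]; [3, 2]; [2, 1]. Product of hooks = 31269224448000. So f^λ = 21! / 31269224448000 = 51090942171709440000 / 31269224448000 = 1633905.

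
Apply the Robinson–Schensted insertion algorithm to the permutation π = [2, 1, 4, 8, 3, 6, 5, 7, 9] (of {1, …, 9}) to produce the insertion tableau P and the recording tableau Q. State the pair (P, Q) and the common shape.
P = [1, 3, 5, 7, 9] / [2, 4, 6] / [8];  Q = [1, 3, 4, 8, 9] / [2, 5, 6] / [7];  common shape = (5, 3, 1)

Row-insert the values π_1, π_2, … into P one at a time, bumping the leftmost entry strictly greater than the inserted value down to the next row. The recording tableau Q records, in position (i, j), the step at which that cell was added to P.
  Insert 2 (step 1): P = [2];  Q = [1]
  Insert 1 (step 2): P = [1] / [2];  Q = [1] / [2]
  Insert 4 (step 3): P = [1, 4] / [2];  Q = [1, 3] / [2]
  Insert 8 (step 4): P = [1, 4, 8] / [2];  Q = [1, 3, 4] / [2]
  Insert 3 (step 5): P = [1, 3, 8] / [2, 4];  Q = [1, 3, 4] / [2, 5]
  Insert 6 (step 6): P = [1, 3, 6] / [2, 4, 8];  Q = [1, 3, 4] / [2, 5, 6]
  Insert 5 (step 7): P = [1, 3, 5] / [2, 4, 6] / [8];  Q = [1, 3, 4] / [2, 5, 6] / [7]
  Insert 7 (step 8): P = [1, 3, 5, 7] / [2, 4, 6] / [8];  Q = [1, 3, 4, 8] / [2, 5, 6] / [7]
  Insert 9 (step 9): P = [1, 3, 5, 7, 9] / [2, 4, 6] / [8];  Q = [1, 3, 4, 8, 9] / [2, 5, 6] / [7]
Final shape: (5, 3, 1).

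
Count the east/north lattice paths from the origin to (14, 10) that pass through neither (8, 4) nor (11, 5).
Number of paths = 1370148

Inclusion–exclusion. Total paths: C(24, 14) = 1961256. Through P₁: C(12, 8)·C(12, 6) = 457380. Through P₂: C(16, 11)·C(8, 3) = 244608. Since P₁ is strictly southwest of P₂, a monotone path through both must visit P₁ then P₂; paths through both = C(12, 8)·C(4, 3)·C(8, 3) = 110880. Avoid both = 1961256 − 457380 − 244608 + 110880 = 1370148.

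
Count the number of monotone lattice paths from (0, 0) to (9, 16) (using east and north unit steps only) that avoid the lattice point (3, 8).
Number of paths = 1547480

Total paths from (0, 0) to (9, 16): C(25, 9) = 2042975. Paths through (3, 8): (paths (0, 0) → (3, 8)) × (paths (3, 8) → (9, 16)) = C(11, 3) · C(14, 6) = 165 · 3003 = 495495. Avoidance count = 2042975 − 495495 = 1547480.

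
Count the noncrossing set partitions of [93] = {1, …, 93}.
C_93 = 60960876535340415751462563580829648891969728907438000

These noncrossing partitions are counted by the Catalan number C_n = (1/(n + 1)) · C(2n, n). For n = 93: C_93 = (1/94) · C(186, 93) = 5730322394321999080637480976597986995845154517299172000/94 = 60960876535340415751462563580829648891969728907438000.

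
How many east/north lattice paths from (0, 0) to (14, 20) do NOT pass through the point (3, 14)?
Number of paths = 1383559960

Total paths from (0, 0) to (14, 20): C(34, 14) = 1391975640. Paths through (3, 14): (paths (0, 0) → (3, 14)) × (paths (3, 14) → (14, 20)) = C(17, 3) · C(17, 11) = 680 · 12376 = 8415680. Avoidance count = 1391975640 − 8415680 = 1383559960.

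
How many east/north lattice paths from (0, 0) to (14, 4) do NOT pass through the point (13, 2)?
Number of paths = 2745

Total paths from (0, 0) to (14, 4): C(18, 14) = 3060. Paths through (13, 2): (paths (0, 0) → (13, 2)) × (paths (13, 2) → (14, 4)) = C(15, 13) · C(3, 1) = 105 · 3 = 315. Avoidance count = 3060 − 315 = 2745.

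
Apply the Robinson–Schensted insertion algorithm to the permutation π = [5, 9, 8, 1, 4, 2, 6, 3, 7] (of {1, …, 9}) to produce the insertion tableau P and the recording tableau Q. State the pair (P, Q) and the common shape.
P = [1, 2, 3, 7] / [4, 6] / [5, 8] / [9];  Q = [1, 2, 7, 9] / [3, 5] / [4, 8] / [6];  common shape = (4, 2, 2, 1)

Row-insert the values π_1, π_2, … into P one at a time, bumping the leftmost entry strictly greater than the inserted value down to the next row. The recording tableau Q records, in position (i, j), the step at which that cell was added to P.
  Insert 5 (step 1): P = [5];  Q = [1]
  Insert 9 (step 2): P = [5, 9];  Q = [1, 2]
  Insert 8 (step 3): P = [5, 8] / [9];  Q = [1, 2] / [3]
  Insert 1 (step 4): P = [1, 8] / [5] / [9];  Q = [1, 2] / [3] / [4]
  Insert 4 (step 5): P = [1, 4] / [5, 8] / [9];  Q = [1, 2] / [3, 5] / [4]
  Insert 2 (step 6): P = [1, 2] / [4, 8] / [5] / [9];  Q = [1, 2] / [3, 5] / [4] / [6]
  Insert 6 (step 7): P = [1, 2, 6] / [4, 8] / [5] / [9];  Q = [1, 2, 7] / [3, 5] / [4] / [6]
  Insert 3 (step 8): P = [1, 2, 3] / [4, 6] / [5, 8] / [9];  Q = [1, 2, 7] / [3, 5] / [4, 8] / [6]
  Insert 7 (step 9): P = [1, 2, 3, 7] / [4, 6] / [5, 8] / [9];  Q = [1, 2, 7, 9] / [3, 5] / [4, 8] / [6]
Final shape: (4, 2, 2, 1).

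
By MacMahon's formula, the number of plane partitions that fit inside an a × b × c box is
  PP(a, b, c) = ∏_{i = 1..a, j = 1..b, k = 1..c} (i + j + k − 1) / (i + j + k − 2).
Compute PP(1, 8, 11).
PP(1, 8, 11) = 75582

Evaluate the triple product over i = 1..1, j = 1..8, k = 1..11. The factors are (2/1) · (3/2) · (4/3) · (5/4) · (6/5) · (7/6) · (8/7) · (9/8) · … (88 factors total). The numerators and denominators telescope so the product is an integer; carrying out the multiplication exactly gives PP(1, 8, 11) = 75582.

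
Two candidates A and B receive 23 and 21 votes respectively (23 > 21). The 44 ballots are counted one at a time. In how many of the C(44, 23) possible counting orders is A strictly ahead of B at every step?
Strict-lead orderings = 91482563640

Total orderings of the 44 votes with 23 for A: C(44, 23) = 2012616400080. By the Bertrand ballot formula (Cycle Lemma / reflection principle), the number of orderings in which A is strictly ahead of B throughout is (p − q)/(p + q) · C(p + q, p) = (23 − 21)/(23 + 21) · 2012616400080 = 91482563640.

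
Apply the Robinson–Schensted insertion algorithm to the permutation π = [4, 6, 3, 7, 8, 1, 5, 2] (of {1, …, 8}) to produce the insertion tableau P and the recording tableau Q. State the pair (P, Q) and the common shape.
P = [1, 2, 7, 8] / [3, 5] / [4, 6];  Q = [1, 2, 4, 5] / [3, 7] / [6, 8];  common shape = (4, 2, 2)

Row-insert the values π_1, π_2, … into P one at a time, bumping the leftmost entry strictly greater than the inserted value down to the next row. The recording tableau Q records, in position (i, j), the step at which that cell was added to P.
  Insert 4 (step 1): P = [4];  Q = [1]
  Insert 6 (step 2): P = [4, 6];  Q = [1, 2]
  Insert 3 (step 3): P = [3, 6] / [4];  Q = [1, 2] / [3]
  Insert 7 (step 4): P = [3, 6, 7] / [4];  Q = [1, 2, 4] / [3]
  Insert 8 (step 5): P = [3, 6, 7, 8] / [4];  Q = [1, 2, 4, 5] / [3]
  Insert 1 (step 6): P = [1, 6, 7, 8] / [3] / [4];  Q = [1, 2, 4, 5] / [3] / [6]
  Insert 5 (step 7): P = [1, 5, 7, 8] / [3, 6] / [4];  Q = [1, 2, 4, 5] / [3, 7] / [6]
  Insert 2 (step 8): P = [1, 2, 7, 8] / [3, 5] / [4, 6];  Q = [1, 2, 4, 5] / [3, 7] / [6, 8]
Final shape: (4, 2, 2).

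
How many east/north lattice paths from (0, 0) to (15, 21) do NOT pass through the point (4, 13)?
Number of paths = 5388017400

Total paths from (0, 0) to (15, 21): C(36, 15) = 5567902560. Paths through (4, 13): (paths (0, 0) → (4, 13)) × (paths (4, 13) → (15, 21)) = C(17, 4) · C(19, 11) = 2380 · 75582 = 179885160. Avoidance count = 5567902560 − 179885160 = 5388017400.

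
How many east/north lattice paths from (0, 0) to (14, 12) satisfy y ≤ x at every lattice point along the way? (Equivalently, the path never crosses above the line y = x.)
Number of paths = 1931540

By the reflection principle (André's argument), the number of monotone paths to (14, 12) with n ≤ m that never go above y = x is C(26, 14) − C(26, 15) = 9657700 − 7726160 = 1931540.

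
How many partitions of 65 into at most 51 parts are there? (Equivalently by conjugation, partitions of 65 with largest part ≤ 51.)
p(65, parts ≤ 51) = 2012185

Use the recurrence p(n, m) = p(n, m−1) + p(n−m, m): either the largest part is < m (count p(n, m−1)) or the largest part is exactly m (remove one copy of m, count p(n−m, m)). With p(0, ·) = 1 this gives p(65, parts ≤ 51) = 2012185. (By conjugating Young diagrams, this also counts partitions of 65 into at most 51 parts.)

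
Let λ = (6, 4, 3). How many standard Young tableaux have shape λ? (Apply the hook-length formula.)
# SYT of shape (6, 4, 3) = 6435

Hook-length formula: f^λ = n! / Π hook(c), product over all cells c of the Young diagram. For λ = (6, 4, 3), n = 13 boxes. Hook lengths by row (left-to-right, top-to-bottom): [8, 7, 6, 4, 2, 1]; [5, 4, 3, 1]; [3, 2, 1]. Product of hooks = 967680. So f^λ = 13! / 967680 = 6227020800 / 967680 = 6435.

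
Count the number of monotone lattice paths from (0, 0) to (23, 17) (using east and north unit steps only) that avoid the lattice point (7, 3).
Number of paths = 71281657800

Total paths from (0, 0) to (23, 17): C(40, 23) = 88732378800. Paths through (7, 3): (paths (0, 0) → (7, 3)) × (paths (7, 3) → (23, 17)) = C(10, 7) · C(30, 16) = 120 · 145422675 = 17450721000. Avoidance count = 88732378800 − 17450721000 = 71281657800.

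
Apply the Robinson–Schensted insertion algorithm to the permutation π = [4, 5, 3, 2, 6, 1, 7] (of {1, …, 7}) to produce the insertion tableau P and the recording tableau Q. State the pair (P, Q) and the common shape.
P = [1, 5, 6, 7] / [2] / [3] / [4];  Q = [1, 2, 5, 7] / [3] / [4] / [6];  common shape = (4, 1, 1, 1)

Row-insert the values π_1, π_2, … into P one at a time, bumping the leftmost entry strictly greater than the inserted value down to the next row. The recording tableau Q records, in position (i, j), the step at which that cell was added to P.
  Insert 4 (step 1): P = [4];  Q = [1]
  Insert 5 (step 2): P = [4, 5];  Q = [1, 2]
  Insert 3 (step 3): P = [3, 5] / [4];  Q = [1, 2] / [3]
  Insert 2 (step 4): P = [2, 5] / [3] / [4];  Q = [1, 2] / [3] / [4]
  Insert 6 (step 5): P = [2, 5, 6] / [3] / [4];  Q = [1, 2, 5] / [3] / [4]
  Insert 1 (step 6): P = [1, 5, 6] / [2] / [3] / [4];  Q = [1, 2, 5] / [3] / [4] / [6]
  Insert 7 (step 7): P = [1, 5, 6, 7] / [2] / [3] / [4];  Q = [1, 2, 5, 7] / [3] / [4] / [6]
Final shape: (4, 1, 1, 1).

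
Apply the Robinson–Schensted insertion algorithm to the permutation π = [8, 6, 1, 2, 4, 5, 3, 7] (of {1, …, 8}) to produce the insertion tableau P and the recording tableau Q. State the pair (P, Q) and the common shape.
P = [1, 2, 3, 5, 7] / [4] / [6] / [8];  Q = [1, 4, 5, 6, 8] / [2] / [3] / [7];  common shape = (5, 1, 1, 1)

Row-insert the values π_1, π_2, … into P one at a time, bumping the leftmost entry strictly greater than the inserted value down to the next row. The recording tableau Q records, in position (i, j), the step at which that cell was added to P.
  Insert 8 (step 1): P = [8];  Q = [1]
  Insert 6 (step 2): P = [6] / [8];  Q = [1] / [2]
  Insert 1 (step 3): P = [1] / [6] / [8];  Q = [1] / [2] / [3]
  Insert 2 (step 4): P = [1, 2] / [6] / [8];  Q = [1, 4] / [2] / [3]
  Insert 4 (step 5): P = [1, 2, 4] / [6] / [8];  Q = [1, 4, 5] / [2] / [3]
  Insert 5 (step 6): P = [1, 2, 4, 5] / [6] / [8];  Q = [1, 4, 5, 6] / [2] / [3]
  Insert 3 (step 7): P = [1, 2, 3, 5] / [4] / [6] / [8];  Q = [1, 4, 5, 6] / [2] / [3] / [7]
  Insert 7 (step 8): P = [1, 2, 3, 5, 7] / [4] / [6] / [8];  Q = [1, 4, 5, 6, 8] / [2] / [3] / [7]
Final shape: (5, 1, 1, 1).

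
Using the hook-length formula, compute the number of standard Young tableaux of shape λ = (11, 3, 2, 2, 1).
# SYT of shape (11, 3, 2, 2, 1) = 2686068

Hook-length formula: f^λ = n! / Π hook(c), product over all cells c of the Young diagram. For λ = (11, 3, 2, 2, 1), n = 19 boxes. Hook lengths by row (left-to-right, top-to-bottom): [15, 13, 10, 8, 7, 6, 5, 4, 3, 2, 1]; [6, 4, 1]; [4, 2]; [3, 1]; [1]. Product of hooks = 45287424000. So f^λ = 19! / 45287424000 = 121645100408832000 / 45287424000 = 2686068.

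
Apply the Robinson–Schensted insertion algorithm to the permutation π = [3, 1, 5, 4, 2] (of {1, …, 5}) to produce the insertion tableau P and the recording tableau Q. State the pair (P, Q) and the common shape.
P = [1, 2] / [3, 4] / [5];  Q = [1, 3] / [2, 4] / [5];  common shape = (2, 2, 1)

Row-insert the values π_1, π_2, … into P one at a time, bumping the leftmost entry strictly greater than the inserted value down to the next row. The recording tableau Q records, in position (i, j), the step at which that cell was added to P.
  Insert 3 (step 1): P = [3];  Q = [1]
  Insert 1 (step 2): P = [1] / [3];  Q = [1] / [2]
  Insert 5 (step 3): P = [1, 5] / [3];  Q = [1, 3] / [2]
  Insert 4 (step 4): P = [1, 4] / [3, 5];  Q = [1, 3] / [2, 4]
  Insert 2 (step 5): P = [1, 2] / [3, 4] / [5];  Q = [1, 3] / [2, 4] / [5]
Final shape: (2, 2, 1).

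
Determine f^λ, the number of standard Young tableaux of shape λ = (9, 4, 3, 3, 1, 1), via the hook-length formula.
# SYT of shape (9, 4, 3, 3, 1, 1) = 342839952

Hook-length formula: f^λ = n! / Π hook(c), product over all cells c of the Young diagram. For λ = (9, 4, 3, 3, 1, 1), n = 21 boxes. Hook lengths by row (left-to-right, top-to-bottom): [14, 11, 10, 7, 5, 4, 3, 2, 1]; [8, 5, 4, 1]; [6, 3, 2]; [5, 2, 1]; [2]; [1]. Product of hooks = 149022720000. So f^λ = 21! / 149022720000 = 51090942171709440000 / 149022720000 = 342839952.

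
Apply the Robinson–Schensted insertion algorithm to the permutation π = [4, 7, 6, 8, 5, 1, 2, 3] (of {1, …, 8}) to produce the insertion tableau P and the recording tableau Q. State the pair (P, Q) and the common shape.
P = [1, 2, 3] / [4, 5, 8] / [6] / [7];  Q = [1, 2, 4] / [3, 7, 8] / [5] / [6];  common shape = (3, 3, 1, 1)

Row-insert the values π_1, π_2, … into P one at a time, bumping the leftmost entry strictly greater than the inserted value down to the next row. The recording tableau Q records, in position (i, j), the step at which that cell was added to P.
  Insert 4 (step 1): P = [4];  Q = [1]
  Insert 7 (step 2): P = [4, 7];  Q = [1, 2]
  Insert 6 (step 3): P = [4, 6] / [7];  Q = [1, 2] / [3]
  Insert 8 (step 4): P = [4, 6, 8] / [7];  Q = [1, 2, 4] / [3]
  Insert 5 (step 5): P = [4, 5, 8] / [6] / [7];  Q = [1, 2, 4] / [3] / [5]
  Insert 1 (step 6): P = [1, 5, 8] / [4] / [6] / [7];  Q = [1, 2, 4] / [3] / [5] / [6]
  Insert 2 (step 7): P = [1, 2, 8] / [4, 5] / [6] / [7];  Q = [1, 2, 4] / [3, 7] / [5] / [6]
  Insert 3 (step 8): P = [1, 2, 3] / [4, 5, 8] / [6] / [7];  Q = [1, 2, 4] / [3, 7, 8] / [5] / [6]
Final shape: (3, 3, 1, 1).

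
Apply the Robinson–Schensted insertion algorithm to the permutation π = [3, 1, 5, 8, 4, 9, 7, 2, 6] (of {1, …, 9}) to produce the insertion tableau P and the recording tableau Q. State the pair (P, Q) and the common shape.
P = [1, 2, 6, 9] / [3, 4, 7] / [5, 8];  Q = [1, 3, 4, 6] / [2, 5, 7] / [8, 9];  common shape = (4, 3, 2)

Row-insert the values π_1, π_2, … into P one at a time, bumping the leftmost entry strictly greater than the inserted value down to the next row. The recording tableau Q records, in position (i, j), the step at which that cell was added to P.
  Insert 3 (step 1): P = [3];  Q = [1]
  Insert 1 (step 2): P = [1] / [3];  Q = [1] / [2]
  Insert 5 (step 3): P = [1, 5] / [3];  Q = [1, 3] / [2]
  Insert 8 (step 4): P = [1, 5, 8] / [3];  Q = [1, 3, 4] / [2]
  Insert 4 (step 5): P = [1, 4, 8] / [3, 5];  Q = [1, 3, 4] / [2, 5]
  Insert 9 (step 6): P = [1, 4, 8, 9] / [3, 5];  Q = [1, 3, 4, 6] / [2, 5]
  Insert 7 (step 7): P = [1, 4, 7, 9] / [3, 5, 8];  Q = [1, 3, 4, 6] / [2, 5, 7]
  Insert 2 (step 8): P = [1, 2, 7, 9] / [3, 4, 8] / [5];  Q = [1, 3, 4, 6] / [2, 5, 7] / [8]
  Insert 6 (step 9): P = [1, 2, 6, 9] / [3, 4, 7] / [5, 8];  Q = [1, 3, 4, 6] / [2, 5, 7] / [8, 9]
Final shape: (4, 3, 2).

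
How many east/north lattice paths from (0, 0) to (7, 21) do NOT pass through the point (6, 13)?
Number of paths = 939852

Total paths from (0, 0) to (7, 21): C(28, 7) = 1184040. Paths through (6, 13): (paths (0, 0) → (6, 13)) × (paths (6, 13) → (7, 21)) = C(19, 6) · C(9, 1) = 27132 · 9 = 244188. Avoidance count = 1184040 − 244188 = 939852.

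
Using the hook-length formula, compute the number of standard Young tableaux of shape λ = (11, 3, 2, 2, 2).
# SYT of shape (11, 3, 2, 2, 2) = 6651216

Hook-length formula: f^λ = n! / Π hook(c), product over all cells c of the Young diagram. For λ = (11, 3, 2, 2, 2), n = 20 boxes. Hook lengths by row (left-to-right, top-to-bottom): [15, 14, 10, 8, 7, 6, 5, 4, 3, 2, 1]; [6, 5, 1]; [4, 3]; [3, 2]; [2, 1]. Product of hooks = 365783040000. So f^λ = 20! / 365783040000 = 2432902008176640000 / 365783040000 = 6651216.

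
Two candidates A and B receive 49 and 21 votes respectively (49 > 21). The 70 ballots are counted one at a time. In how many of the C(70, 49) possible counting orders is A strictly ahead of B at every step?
Strict-lead orderings = 154175813012055120

Total orderings of the 70 votes with 49 for A: C(70, 49) = 385439532530137800. By the Bertrand ballot formula (Cycle Lemma / reflection principle), the number of orderings in which A is strictly ahead of B throughout is (p − q)/(p + q) · C(p + q, p) = (49 − 21)/(49 + 21) · 385439532530137800 = 154175813012055120.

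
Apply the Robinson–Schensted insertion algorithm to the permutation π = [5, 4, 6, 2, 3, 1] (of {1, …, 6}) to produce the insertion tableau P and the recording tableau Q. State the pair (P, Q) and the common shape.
P = [1, 3] / [2, 6] / [4] / [5];  Q = [1, 3] / [2, 5] / [4] / [6];  common shape = (2, 2, 1, 1)

Row-insert the values π_1, π_2, … into P one at a time, bumping the leftmost entry strictly greater than the inserted value down to the next row. The recording tableau Q records, in position (i, j), the step at which that cell was added to P.
  Insert 5 (step 1): P = [5];  Q = [1]
  Insert 4 (step 2): P = [4] / [5];  Q = [1] / [2]
  Insert 6 (step 3): P = [4, 6] / [5];  Q = [1, 3] / [2]
  Insert 2 (step 4): P = [2, 6] / [4] / [5];  Q = [1, 3] / [2] / [4]
  Insert 3 (step 5): P = [2, 3] / [4, 6] / [5];  Q = [1, 3] / [2, 5] / [4]
  Insert 1 (step 6): P = [1, 3] / [2, 6] / [4] / [5];  Q = [1, 3] / [2, 5] / [4] / [6]
Final shape: (2, 2, 1, 1).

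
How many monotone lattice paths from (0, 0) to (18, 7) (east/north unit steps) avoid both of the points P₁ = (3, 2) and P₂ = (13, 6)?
Number of paths = 222928

Inclusion–exclusion. Total paths: C(25, 18) = 480700. Through P₁: C(5, 3)·C(20, 15) = 155040. Through P₂: C(19, 13)·C(6, 5) = 162792. Since P₁ is strictly southwest of P₂, a monotone path through both must visit P₁ then P₂; paths through both = C(5, 3)·C(14, 10)·C(6, 5) = 60060. Avoid both = 480700 − 155040 − 162792 + 60060 = 222928.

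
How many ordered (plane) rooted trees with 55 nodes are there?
C_54 = 451959718027953471447609509424

These ordered rooted trees are counted by the Catalan number C_n = (1/(n + 1)) · C(2n, n). For n = 54: C_54 = (1/55) · C(108, 54) = 24857784491537440929618523018320/55 = 451959718027953471447609509424.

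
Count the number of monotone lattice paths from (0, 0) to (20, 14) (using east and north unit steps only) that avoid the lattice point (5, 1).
Number of paths = 1167322680

Total paths from (0, 0) to (20, 14): C(34, 20) = 1391975640. Paths through (5, 1): (paths (0, 0) → (5, 1)) × (paths (5, 1) → (20, 14)) = C(6, 5) · C(28, 15) = 6 · 37442160 = 224652960. Avoidance count = 1391975640 − 224652960 = 1167322680.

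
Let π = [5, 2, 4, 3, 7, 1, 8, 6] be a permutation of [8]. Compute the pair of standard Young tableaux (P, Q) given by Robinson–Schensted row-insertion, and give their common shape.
P = [1, 3, 6, 8] / [2, 7] / [4] / [5];  Q = [1, 3, 5, 7] / [2, 8] / [4] / [6];  common shape = (4, 2, 1, 1)

Row-insert the values π_1, π_2, … into P one at a time, bumping the leftmost entry strictly greater than the inserted value down to the next row. The recording tableau Q records, in position (i, j), the step at which that cell was added to P.
  Insert 5 (step 1): P = [5];  Q = [1]
  Insert 2 (step 2): P = [2] / [5];  Q = [1] / [2]
  Insert 4 (step 3): P = [2, 4] / [5];  Q = [1, 3] / [2]
  Insert 3 (step 4): P = [2, 3] / [4] / [5];  Q = [1, 3] / [2] / [4]
  Insert 7 (step 5): P = [2, 3, 7] / [4] / [5];  Q = [1, 3, 5] / [2] / [4]
  Insert 1 (step 6): P = [1, 3, 7] / [2] / [4] / [5];  Q = [1, 3, 5] / [2] / [4] / [6]
  Insert 8 (step 7): P = [1, 3, 7, 8] / [2] / [4] / [5];  Q = [1, 3, 5, 7] / [2] / [4] / [6]
  Insert 6 (step 8): P = [1, 3, 6, 8] / [2, 7] / [4] / [5];  Q = [1, 3, 5, 7] / [2, 8] / [4] / [6]
Final shape: (4, 2, 1, 1).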